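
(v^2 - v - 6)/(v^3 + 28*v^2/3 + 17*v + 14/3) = 3*(v - 3)/(3*v^2 + 22*v + 7)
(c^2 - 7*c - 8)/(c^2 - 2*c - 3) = (c - 8)/(c - 3)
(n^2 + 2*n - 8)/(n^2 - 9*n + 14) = (n + 4)/(n - 7)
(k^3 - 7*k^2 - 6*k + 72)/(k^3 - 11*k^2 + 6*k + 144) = (k - 4)/(k - 8)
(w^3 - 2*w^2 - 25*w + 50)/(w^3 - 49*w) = (w^3 - 2*w^2 - 25*w + 50)/(w*(w^2 - 49))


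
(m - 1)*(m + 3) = m^2 + 2*m - 3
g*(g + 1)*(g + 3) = g^3 + 4*g^2 + 3*g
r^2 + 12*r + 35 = (r + 5)*(r + 7)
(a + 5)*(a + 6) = a^2 + 11*a + 30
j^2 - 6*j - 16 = (j - 8)*(j + 2)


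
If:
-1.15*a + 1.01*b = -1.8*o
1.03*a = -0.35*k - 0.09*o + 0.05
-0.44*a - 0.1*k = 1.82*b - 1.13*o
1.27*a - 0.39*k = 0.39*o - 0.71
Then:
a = -0.29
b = -0.07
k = 1.03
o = -0.14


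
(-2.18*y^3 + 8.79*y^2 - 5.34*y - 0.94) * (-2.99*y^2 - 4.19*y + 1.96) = 6.5182*y^5 - 17.1479*y^4 - 25.1363*y^3 + 42.4136*y^2 - 6.5278*y - 1.8424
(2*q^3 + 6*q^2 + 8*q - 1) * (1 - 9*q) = -18*q^4 - 52*q^3 - 66*q^2 + 17*q - 1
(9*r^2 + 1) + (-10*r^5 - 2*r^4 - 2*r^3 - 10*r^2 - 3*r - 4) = -10*r^5 - 2*r^4 - 2*r^3 - r^2 - 3*r - 3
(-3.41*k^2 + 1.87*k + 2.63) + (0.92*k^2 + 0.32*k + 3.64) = -2.49*k^2 + 2.19*k + 6.27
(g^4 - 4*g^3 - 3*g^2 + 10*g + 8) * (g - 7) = g^5 - 11*g^4 + 25*g^3 + 31*g^2 - 62*g - 56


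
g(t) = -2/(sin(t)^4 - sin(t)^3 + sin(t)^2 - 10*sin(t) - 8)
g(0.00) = 0.25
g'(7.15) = -0.05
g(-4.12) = 0.13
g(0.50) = 0.16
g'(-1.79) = 0.39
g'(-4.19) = 0.03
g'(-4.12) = 0.04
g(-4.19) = 0.12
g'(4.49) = 0.40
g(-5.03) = 0.12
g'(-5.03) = -0.02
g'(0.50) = -0.10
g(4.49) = -0.44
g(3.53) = 0.50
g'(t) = -2*(-4*sin(t)^3*cos(t) + 3*sin(t)^2*cos(t) - 2*sin(t)*cos(t) + 10*cos(t))/(sin(t)^4 - sin(t)^3 + sin(t)^2 - 10*sin(t) - 8)^2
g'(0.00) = -0.31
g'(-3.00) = 0.48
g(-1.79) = -0.44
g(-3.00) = 0.30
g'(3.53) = 1.32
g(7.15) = 0.13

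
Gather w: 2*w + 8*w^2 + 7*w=8*w^2 + 9*w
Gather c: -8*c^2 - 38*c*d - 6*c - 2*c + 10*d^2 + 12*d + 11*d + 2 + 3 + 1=-8*c^2 + c*(-38*d - 8) + 10*d^2 + 23*d + 6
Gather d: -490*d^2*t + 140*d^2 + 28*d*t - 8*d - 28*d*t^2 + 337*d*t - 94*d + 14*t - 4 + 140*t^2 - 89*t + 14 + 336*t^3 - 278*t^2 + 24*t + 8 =d^2*(140 - 490*t) + d*(-28*t^2 + 365*t - 102) + 336*t^3 - 138*t^2 - 51*t + 18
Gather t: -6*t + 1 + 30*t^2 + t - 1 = 30*t^2 - 5*t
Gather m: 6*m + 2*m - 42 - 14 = 8*m - 56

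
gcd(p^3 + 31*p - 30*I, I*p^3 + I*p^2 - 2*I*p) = 1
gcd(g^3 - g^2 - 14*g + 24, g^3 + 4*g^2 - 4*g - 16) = g^2 + 2*g - 8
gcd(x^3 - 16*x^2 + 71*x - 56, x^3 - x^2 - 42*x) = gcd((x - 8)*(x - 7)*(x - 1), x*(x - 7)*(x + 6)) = x - 7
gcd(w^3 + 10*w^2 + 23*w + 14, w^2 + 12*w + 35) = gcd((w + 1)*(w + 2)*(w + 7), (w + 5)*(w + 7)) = w + 7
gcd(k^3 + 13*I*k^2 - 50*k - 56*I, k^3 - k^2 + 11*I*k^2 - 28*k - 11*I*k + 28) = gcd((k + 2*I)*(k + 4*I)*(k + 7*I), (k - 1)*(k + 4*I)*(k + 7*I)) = k^2 + 11*I*k - 28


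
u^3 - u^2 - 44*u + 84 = (u - 6)*(u - 2)*(u + 7)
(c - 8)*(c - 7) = c^2 - 15*c + 56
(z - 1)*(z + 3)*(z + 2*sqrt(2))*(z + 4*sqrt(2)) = z^4 + 2*z^3 + 6*sqrt(2)*z^3 + 13*z^2 + 12*sqrt(2)*z^2 - 18*sqrt(2)*z + 32*z - 48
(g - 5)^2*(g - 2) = g^3 - 12*g^2 + 45*g - 50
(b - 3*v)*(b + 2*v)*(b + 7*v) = b^3 + 6*b^2*v - 13*b*v^2 - 42*v^3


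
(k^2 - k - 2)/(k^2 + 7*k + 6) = (k - 2)/(k + 6)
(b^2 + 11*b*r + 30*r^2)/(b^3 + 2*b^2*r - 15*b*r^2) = (-b - 6*r)/(b*(-b + 3*r))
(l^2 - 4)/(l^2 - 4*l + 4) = (l + 2)/(l - 2)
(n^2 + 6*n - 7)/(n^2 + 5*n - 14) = (n - 1)/(n - 2)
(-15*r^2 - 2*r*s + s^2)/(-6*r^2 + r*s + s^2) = (5*r - s)/(2*r - s)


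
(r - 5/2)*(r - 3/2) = r^2 - 4*r + 15/4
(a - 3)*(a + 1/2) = a^2 - 5*a/2 - 3/2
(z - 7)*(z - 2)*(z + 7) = z^3 - 2*z^2 - 49*z + 98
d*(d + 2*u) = d^2 + 2*d*u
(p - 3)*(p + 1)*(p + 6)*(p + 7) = p^4 + 11*p^3 + 13*p^2 - 123*p - 126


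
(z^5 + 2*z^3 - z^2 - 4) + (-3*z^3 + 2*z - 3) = z^5 - z^3 - z^2 + 2*z - 7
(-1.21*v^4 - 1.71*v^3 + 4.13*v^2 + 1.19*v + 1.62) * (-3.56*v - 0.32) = 4.3076*v^5 + 6.4748*v^4 - 14.1556*v^3 - 5.558*v^2 - 6.148*v - 0.5184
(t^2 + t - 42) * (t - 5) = t^3 - 4*t^2 - 47*t + 210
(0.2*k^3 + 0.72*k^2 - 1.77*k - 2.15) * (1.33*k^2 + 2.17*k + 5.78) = 0.266*k^5 + 1.3916*k^4 + 0.3643*k^3 - 2.5388*k^2 - 14.8961*k - 12.427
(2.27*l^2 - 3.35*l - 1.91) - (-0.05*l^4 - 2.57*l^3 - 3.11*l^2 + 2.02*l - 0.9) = 0.05*l^4 + 2.57*l^3 + 5.38*l^2 - 5.37*l - 1.01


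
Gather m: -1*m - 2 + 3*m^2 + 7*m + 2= 3*m^2 + 6*m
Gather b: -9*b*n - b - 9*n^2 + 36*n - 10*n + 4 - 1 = b*(-9*n - 1) - 9*n^2 + 26*n + 3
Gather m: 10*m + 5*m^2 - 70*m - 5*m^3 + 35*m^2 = -5*m^3 + 40*m^2 - 60*m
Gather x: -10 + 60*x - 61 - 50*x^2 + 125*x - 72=-50*x^2 + 185*x - 143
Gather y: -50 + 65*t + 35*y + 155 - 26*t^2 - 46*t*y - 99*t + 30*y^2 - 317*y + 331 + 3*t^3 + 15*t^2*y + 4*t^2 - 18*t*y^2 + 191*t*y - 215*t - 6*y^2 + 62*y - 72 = 3*t^3 - 22*t^2 - 249*t + y^2*(24 - 18*t) + y*(15*t^2 + 145*t - 220) + 364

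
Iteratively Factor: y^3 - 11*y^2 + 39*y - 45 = (y - 3)*(y^2 - 8*y + 15) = (y - 3)^2*(y - 5)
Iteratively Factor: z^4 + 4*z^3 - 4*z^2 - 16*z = (z - 2)*(z^3 + 6*z^2 + 8*z) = z*(z - 2)*(z^2 + 6*z + 8) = z*(z - 2)*(z + 4)*(z + 2)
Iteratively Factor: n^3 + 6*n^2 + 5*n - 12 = (n + 3)*(n^2 + 3*n - 4) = (n + 3)*(n + 4)*(n - 1)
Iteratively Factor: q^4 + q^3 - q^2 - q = (q)*(q^3 + q^2 - q - 1) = q*(q + 1)*(q^2 - 1) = q*(q - 1)*(q + 1)*(q + 1)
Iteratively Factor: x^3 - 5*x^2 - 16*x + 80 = (x + 4)*(x^2 - 9*x + 20) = (x - 4)*(x + 4)*(x - 5)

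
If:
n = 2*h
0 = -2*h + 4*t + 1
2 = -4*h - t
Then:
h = -7/18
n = -7/9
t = -4/9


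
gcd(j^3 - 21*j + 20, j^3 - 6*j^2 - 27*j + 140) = j^2 + j - 20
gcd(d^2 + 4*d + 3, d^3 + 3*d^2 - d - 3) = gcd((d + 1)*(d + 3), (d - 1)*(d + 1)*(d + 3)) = d^2 + 4*d + 3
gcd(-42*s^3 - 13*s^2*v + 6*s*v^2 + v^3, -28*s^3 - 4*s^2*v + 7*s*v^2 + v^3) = 14*s^2 + 9*s*v + v^2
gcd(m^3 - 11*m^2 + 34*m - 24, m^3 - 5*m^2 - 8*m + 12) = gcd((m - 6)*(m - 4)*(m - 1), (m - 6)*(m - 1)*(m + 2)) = m^2 - 7*m + 6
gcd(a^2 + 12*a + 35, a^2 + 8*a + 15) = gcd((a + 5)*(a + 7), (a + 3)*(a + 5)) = a + 5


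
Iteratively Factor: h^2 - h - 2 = (h + 1)*(h - 2)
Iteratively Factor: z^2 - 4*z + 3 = (z - 1)*(z - 3)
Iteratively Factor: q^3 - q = (q + 1)*(q^2 - q) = (q - 1)*(q + 1)*(q)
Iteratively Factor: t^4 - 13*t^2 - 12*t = (t + 3)*(t^3 - 3*t^2 - 4*t) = (t + 1)*(t + 3)*(t^2 - 4*t) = (t - 4)*(t + 1)*(t + 3)*(t)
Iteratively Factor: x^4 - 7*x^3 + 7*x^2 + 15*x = (x + 1)*(x^3 - 8*x^2 + 15*x) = x*(x + 1)*(x^2 - 8*x + 15) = x*(x - 3)*(x + 1)*(x - 5)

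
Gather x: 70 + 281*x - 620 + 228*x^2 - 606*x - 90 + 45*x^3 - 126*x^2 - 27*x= 45*x^3 + 102*x^2 - 352*x - 640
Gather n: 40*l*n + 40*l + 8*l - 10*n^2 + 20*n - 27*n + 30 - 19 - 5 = 48*l - 10*n^2 + n*(40*l - 7) + 6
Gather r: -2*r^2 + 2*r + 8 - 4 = -2*r^2 + 2*r + 4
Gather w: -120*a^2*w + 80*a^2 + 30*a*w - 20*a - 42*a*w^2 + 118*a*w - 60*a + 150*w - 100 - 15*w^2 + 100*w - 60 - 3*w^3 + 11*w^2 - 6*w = 80*a^2 - 80*a - 3*w^3 + w^2*(-42*a - 4) + w*(-120*a^2 + 148*a + 244) - 160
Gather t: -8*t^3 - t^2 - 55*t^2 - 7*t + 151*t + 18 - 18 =-8*t^3 - 56*t^2 + 144*t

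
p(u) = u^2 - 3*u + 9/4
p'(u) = 2*u - 3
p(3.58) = 4.33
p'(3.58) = 4.16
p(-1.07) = 6.60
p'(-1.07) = -5.14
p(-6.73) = 67.73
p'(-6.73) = -16.46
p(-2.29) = 14.36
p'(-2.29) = -7.58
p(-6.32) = 61.15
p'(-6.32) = -15.64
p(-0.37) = 3.50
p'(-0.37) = -3.74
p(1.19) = 0.10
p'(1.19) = -0.62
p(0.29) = 1.46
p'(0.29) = -2.42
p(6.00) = 20.25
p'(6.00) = 9.00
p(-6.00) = 56.25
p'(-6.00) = -15.00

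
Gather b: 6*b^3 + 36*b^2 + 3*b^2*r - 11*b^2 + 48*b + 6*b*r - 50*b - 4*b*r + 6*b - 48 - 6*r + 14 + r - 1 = 6*b^3 + b^2*(3*r + 25) + b*(2*r + 4) - 5*r - 35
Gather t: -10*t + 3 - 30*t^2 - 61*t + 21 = -30*t^2 - 71*t + 24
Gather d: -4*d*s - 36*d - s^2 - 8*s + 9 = d*(-4*s - 36) - s^2 - 8*s + 9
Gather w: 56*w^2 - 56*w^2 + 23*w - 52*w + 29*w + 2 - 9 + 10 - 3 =0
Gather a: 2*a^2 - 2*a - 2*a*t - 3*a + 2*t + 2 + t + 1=2*a^2 + a*(-2*t - 5) + 3*t + 3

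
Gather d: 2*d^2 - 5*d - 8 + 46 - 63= 2*d^2 - 5*d - 25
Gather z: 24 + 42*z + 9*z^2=9*z^2 + 42*z + 24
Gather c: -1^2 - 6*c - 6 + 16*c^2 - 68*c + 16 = 16*c^2 - 74*c + 9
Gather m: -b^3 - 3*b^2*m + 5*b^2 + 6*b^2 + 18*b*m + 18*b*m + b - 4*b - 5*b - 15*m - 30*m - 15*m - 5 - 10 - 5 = -b^3 + 11*b^2 - 8*b + m*(-3*b^2 + 36*b - 60) - 20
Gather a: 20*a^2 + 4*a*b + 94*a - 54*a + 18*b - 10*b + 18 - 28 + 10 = 20*a^2 + a*(4*b + 40) + 8*b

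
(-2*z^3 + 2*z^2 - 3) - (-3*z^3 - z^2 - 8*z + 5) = z^3 + 3*z^2 + 8*z - 8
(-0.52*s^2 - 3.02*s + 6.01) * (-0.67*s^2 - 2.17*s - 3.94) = 0.3484*s^4 + 3.1518*s^3 + 4.5755*s^2 - 1.1429*s - 23.6794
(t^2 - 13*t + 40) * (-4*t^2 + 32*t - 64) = -4*t^4 + 84*t^3 - 640*t^2 + 2112*t - 2560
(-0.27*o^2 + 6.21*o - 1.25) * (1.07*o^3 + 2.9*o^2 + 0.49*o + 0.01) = -0.2889*o^5 + 5.8617*o^4 + 16.5392*o^3 - 0.5848*o^2 - 0.5504*o - 0.0125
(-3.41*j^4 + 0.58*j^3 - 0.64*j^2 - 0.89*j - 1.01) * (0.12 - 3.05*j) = 10.4005*j^5 - 2.1782*j^4 + 2.0216*j^3 + 2.6377*j^2 + 2.9737*j - 0.1212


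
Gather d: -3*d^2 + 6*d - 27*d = -3*d^2 - 21*d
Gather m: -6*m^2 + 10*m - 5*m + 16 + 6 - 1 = -6*m^2 + 5*m + 21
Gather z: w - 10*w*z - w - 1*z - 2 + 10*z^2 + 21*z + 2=10*z^2 + z*(20 - 10*w)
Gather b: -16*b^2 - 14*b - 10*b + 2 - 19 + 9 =-16*b^2 - 24*b - 8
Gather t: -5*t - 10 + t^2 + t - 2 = t^2 - 4*t - 12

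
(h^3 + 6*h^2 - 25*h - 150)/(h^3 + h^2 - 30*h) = (h + 5)/h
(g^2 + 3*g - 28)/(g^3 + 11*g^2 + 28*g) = (g - 4)/(g*(g + 4))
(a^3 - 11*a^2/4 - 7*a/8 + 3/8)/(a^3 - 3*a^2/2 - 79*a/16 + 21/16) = 2*(2*a + 1)/(4*a + 7)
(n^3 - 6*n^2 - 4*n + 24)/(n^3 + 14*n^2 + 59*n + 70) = (n^2 - 8*n + 12)/(n^2 + 12*n + 35)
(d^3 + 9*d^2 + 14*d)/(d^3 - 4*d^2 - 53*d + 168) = d*(d + 2)/(d^2 - 11*d + 24)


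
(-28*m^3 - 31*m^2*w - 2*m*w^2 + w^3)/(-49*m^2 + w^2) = (4*m^2 + 5*m*w + w^2)/(7*m + w)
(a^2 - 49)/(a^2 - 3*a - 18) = (49 - a^2)/(-a^2 + 3*a + 18)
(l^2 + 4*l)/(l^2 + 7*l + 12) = l/(l + 3)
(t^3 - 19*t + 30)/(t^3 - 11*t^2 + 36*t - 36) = (t + 5)/(t - 6)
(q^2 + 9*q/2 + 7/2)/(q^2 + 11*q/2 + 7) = (q + 1)/(q + 2)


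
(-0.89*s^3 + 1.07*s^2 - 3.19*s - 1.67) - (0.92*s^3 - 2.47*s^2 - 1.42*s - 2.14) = -1.81*s^3 + 3.54*s^2 - 1.77*s + 0.47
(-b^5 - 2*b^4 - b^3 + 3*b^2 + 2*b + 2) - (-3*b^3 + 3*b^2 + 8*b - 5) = -b^5 - 2*b^4 + 2*b^3 - 6*b + 7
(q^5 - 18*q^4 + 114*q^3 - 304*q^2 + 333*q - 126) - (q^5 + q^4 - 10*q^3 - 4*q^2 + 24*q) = -19*q^4 + 124*q^3 - 300*q^2 + 309*q - 126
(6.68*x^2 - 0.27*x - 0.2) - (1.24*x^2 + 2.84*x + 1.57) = 5.44*x^2 - 3.11*x - 1.77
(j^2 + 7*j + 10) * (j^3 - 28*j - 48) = j^5 + 7*j^4 - 18*j^3 - 244*j^2 - 616*j - 480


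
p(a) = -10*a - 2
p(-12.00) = 118.00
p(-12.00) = 118.00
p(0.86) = -10.60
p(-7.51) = 73.10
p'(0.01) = -10.00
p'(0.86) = -10.00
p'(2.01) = -10.00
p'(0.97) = -10.00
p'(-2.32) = -10.00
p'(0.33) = -10.00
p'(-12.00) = -10.00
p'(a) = -10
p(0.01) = -2.10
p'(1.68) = -10.00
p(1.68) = -18.80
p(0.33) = -5.30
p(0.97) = -11.70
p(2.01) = -22.10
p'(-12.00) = -10.00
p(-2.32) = 21.20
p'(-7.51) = -10.00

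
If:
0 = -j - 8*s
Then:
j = -8*s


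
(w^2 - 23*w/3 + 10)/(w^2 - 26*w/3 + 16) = (3*w - 5)/(3*w - 8)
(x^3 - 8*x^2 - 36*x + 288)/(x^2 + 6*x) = x - 14 + 48/x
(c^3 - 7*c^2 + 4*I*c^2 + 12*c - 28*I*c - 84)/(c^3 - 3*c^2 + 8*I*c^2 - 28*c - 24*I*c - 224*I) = (c^2 + 4*I*c + 12)/(c^2 + c*(4 + 8*I) + 32*I)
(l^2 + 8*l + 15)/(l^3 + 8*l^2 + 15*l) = 1/l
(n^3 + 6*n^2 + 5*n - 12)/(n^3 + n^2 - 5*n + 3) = (n + 4)/(n - 1)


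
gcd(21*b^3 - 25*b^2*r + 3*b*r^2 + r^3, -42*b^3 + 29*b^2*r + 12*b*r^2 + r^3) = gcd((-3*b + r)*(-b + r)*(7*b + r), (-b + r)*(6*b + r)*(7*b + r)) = -7*b^2 + 6*b*r + r^2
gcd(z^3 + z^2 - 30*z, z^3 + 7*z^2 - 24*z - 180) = z^2 + z - 30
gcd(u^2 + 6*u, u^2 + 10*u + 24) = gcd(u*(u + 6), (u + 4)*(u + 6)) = u + 6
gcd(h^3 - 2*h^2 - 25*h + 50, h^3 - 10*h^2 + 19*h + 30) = h - 5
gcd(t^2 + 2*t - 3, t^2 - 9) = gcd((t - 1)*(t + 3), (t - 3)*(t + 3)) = t + 3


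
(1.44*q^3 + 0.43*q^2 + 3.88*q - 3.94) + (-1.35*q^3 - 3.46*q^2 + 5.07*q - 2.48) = 0.0899999999999999*q^3 - 3.03*q^2 + 8.95*q - 6.42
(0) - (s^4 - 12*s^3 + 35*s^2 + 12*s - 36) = -s^4 + 12*s^3 - 35*s^2 - 12*s + 36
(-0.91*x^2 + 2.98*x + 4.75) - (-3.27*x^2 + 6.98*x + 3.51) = 2.36*x^2 - 4.0*x + 1.24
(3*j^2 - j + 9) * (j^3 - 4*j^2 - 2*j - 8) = 3*j^5 - 13*j^4 + 7*j^3 - 58*j^2 - 10*j - 72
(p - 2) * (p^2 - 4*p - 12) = p^3 - 6*p^2 - 4*p + 24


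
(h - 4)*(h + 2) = h^2 - 2*h - 8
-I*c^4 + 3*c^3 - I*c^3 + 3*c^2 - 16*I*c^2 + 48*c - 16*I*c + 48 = (c - 4*I)*(c + 3*I)*(c + 4*I)*(-I*c - I)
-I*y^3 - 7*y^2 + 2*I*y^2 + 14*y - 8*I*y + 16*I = (y - 2)*(y - 8*I)*(-I*y + 1)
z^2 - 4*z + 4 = (z - 2)^2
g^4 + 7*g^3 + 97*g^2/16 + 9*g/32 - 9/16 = (g - 1/4)*(g + 1/2)*(g + 3/4)*(g + 6)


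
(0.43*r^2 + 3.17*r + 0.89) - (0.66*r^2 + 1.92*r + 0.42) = -0.23*r^2 + 1.25*r + 0.47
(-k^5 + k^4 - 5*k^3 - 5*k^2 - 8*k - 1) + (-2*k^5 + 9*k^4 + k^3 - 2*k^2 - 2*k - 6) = -3*k^5 + 10*k^4 - 4*k^3 - 7*k^2 - 10*k - 7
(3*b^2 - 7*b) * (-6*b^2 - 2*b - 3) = -18*b^4 + 36*b^3 + 5*b^2 + 21*b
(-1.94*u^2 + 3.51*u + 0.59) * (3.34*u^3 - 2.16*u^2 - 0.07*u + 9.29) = -6.4796*u^5 + 15.9138*u^4 - 5.4752*u^3 - 19.5427*u^2 + 32.5666*u + 5.4811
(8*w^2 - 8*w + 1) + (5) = 8*w^2 - 8*w + 6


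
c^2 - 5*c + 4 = (c - 4)*(c - 1)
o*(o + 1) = o^2 + o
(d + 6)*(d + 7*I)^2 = d^3 + 6*d^2 + 14*I*d^2 - 49*d + 84*I*d - 294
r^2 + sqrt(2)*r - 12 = (r - 2*sqrt(2))*(r + 3*sqrt(2))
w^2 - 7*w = w*(w - 7)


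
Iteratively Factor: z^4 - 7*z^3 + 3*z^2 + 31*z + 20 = (z - 4)*(z^3 - 3*z^2 - 9*z - 5) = (z - 4)*(z + 1)*(z^2 - 4*z - 5) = (z - 4)*(z + 1)^2*(z - 5)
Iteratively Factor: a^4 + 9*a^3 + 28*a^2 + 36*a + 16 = (a + 1)*(a^3 + 8*a^2 + 20*a + 16) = (a + 1)*(a + 4)*(a^2 + 4*a + 4) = (a + 1)*(a + 2)*(a + 4)*(a + 2)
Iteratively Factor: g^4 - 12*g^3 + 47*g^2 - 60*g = (g - 4)*(g^3 - 8*g^2 + 15*g) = (g - 5)*(g - 4)*(g^2 - 3*g) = g*(g - 5)*(g - 4)*(g - 3)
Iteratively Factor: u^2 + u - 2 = (u - 1)*(u + 2)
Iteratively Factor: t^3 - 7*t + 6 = (t + 3)*(t^2 - 3*t + 2) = (t - 1)*(t + 3)*(t - 2)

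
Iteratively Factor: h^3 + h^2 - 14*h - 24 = (h - 4)*(h^2 + 5*h + 6) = (h - 4)*(h + 2)*(h + 3)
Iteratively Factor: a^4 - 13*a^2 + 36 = (a - 3)*(a^3 + 3*a^2 - 4*a - 12) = (a - 3)*(a + 3)*(a^2 - 4) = (a - 3)*(a - 2)*(a + 3)*(a + 2)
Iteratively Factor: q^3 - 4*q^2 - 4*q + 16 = (q + 2)*(q^2 - 6*q + 8) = (q - 2)*(q + 2)*(q - 4)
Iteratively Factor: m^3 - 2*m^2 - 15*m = (m + 3)*(m^2 - 5*m) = m*(m + 3)*(m - 5)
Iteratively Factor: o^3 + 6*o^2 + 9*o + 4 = (o + 1)*(o^2 + 5*o + 4) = (o + 1)*(o + 4)*(o + 1)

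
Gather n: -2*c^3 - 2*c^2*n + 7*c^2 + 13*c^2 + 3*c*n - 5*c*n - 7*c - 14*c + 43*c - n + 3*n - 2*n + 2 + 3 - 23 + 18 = -2*c^3 + 20*c^2 + 22*c + n*(-2*c^2 - 2*c)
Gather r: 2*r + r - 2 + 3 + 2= 3*r + 3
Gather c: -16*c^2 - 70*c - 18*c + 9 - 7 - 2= -16*c^2 - 88*c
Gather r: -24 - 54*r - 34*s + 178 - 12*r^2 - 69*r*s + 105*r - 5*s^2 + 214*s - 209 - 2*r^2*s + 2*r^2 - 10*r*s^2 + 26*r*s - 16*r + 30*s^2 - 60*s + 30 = r^2*(-2*s - 10) + r*(-10*s^2 - 43*s + 35) + 25*s^2 + 120*s - 25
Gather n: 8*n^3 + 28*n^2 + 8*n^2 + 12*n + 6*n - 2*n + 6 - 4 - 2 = 8*n^3 + 36*n^2 + 16*n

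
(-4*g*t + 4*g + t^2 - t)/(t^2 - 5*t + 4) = (-4*g + t)/(t - 4)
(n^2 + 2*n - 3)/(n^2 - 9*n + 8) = (n + 3)/(n - 8)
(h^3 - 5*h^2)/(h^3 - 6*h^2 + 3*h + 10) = h^2/(h^2 - h - 2)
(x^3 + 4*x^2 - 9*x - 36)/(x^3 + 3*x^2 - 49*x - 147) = (x^2 + x - 12)/(x^2 - 49)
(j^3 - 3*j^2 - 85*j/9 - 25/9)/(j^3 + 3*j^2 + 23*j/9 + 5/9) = (j - 5)/(j + 1)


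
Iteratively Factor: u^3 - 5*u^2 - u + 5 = (u + 1)*(u^2 - 6*u + 5) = (u - 1)*(u + 1)*(u - 5)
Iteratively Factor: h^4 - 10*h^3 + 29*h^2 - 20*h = (h - 5)*(h^3 - 5*h^2 + 4*h) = h*(h - 5)*(h^2 - 5*h + 4) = h*(h - 5)*(h - 4)*(h - 1)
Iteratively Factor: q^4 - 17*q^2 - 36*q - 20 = (q + 2)*(q^3 - 2*q^2 - 13*q - 10) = (q + 1)*(q + 2)*(q^2 - 3*q - 10) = (q - 5)*(q + 1)*(q + 2)*(q + 2)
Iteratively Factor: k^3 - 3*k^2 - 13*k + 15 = (k - 5)*(k^2 + 2*k - 3) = (k - 5)*(k - 1)*(k + 3)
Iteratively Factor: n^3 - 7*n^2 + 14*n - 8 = (n - 4)*(n^2 - 3*n + 2) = (n - 4)*(n - 1)*(n - 2)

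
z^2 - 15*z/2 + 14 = (z - 4)*(z - 7/2)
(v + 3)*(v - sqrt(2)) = v^2 - sqrt(2)*v + 3*v - 3*sqrt(2)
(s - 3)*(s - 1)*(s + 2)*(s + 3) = s^4 + s^3 - 11*s^2 - 9*s + 18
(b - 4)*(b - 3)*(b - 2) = b^3 - 9*b^2 + 26*b - 24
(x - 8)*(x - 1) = x^2 - 9*x + 8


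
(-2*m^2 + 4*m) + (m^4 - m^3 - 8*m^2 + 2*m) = m^4 - m^3 - 10*m^2 + 6*m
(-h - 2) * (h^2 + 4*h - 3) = -h^3 - 6*h^2 - 5*h + 6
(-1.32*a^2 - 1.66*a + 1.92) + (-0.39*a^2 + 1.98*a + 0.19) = -1.71*a^2 + 0.32*a + 2.11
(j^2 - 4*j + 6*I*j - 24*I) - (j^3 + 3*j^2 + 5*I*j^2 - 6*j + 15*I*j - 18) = -j^3 - 2*j^2 - 5*I*j^2 + 2*j - 9*I*j + 18 - 24*I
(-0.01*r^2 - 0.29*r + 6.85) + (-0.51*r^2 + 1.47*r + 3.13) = -0.52*r^2 + 1.18*r + 9.98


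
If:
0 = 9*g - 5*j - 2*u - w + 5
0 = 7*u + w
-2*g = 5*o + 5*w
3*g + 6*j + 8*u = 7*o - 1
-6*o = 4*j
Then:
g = -1155/2329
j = 168/2329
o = -112/2329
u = -82/2329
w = 574/2329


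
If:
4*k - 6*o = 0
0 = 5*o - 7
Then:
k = 21/10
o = 7/5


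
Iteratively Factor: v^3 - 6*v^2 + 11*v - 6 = (v - 1)*(v^2 - 5*v + 6) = (v - 3)*(v - 1)*(v - 2)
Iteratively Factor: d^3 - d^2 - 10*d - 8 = (d + 2)*(d^2 - 3*d - 4) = (d - 4)*(d + 2)*(d + 1)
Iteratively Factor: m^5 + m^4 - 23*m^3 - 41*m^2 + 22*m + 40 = (m + 2)*(m^4 - m^3 - 21*m^2 + m + 20) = (m + 2)*(m + 4)*(m^3 - 5*m^2 - m + 5) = (m - 1)*(m + 2)*(m + 4)*(m^2 - 4*m - 5) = (m - 1)*(m + 1)*(m + 2)*(m + 4)*(m - 5)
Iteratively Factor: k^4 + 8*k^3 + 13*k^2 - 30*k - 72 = (k + 4)*(k^3 + 4*k^2 - 3*k - 18) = (k + 3)*(k + 4)*(k^2 + k - 6) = (k - 2)*(k + 3)*(k + 4)*(k + 3)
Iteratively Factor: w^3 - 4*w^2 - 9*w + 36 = (w + 3)*(w^2 - 7*w + 12) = (w - 3)*(w + 3)*(w - 4)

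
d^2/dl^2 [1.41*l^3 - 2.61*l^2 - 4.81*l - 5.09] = 8.46*l - 5.22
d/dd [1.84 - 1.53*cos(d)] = 1.53*sin(d)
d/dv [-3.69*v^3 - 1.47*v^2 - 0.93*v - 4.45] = -11.07*v^2 - 2.94*v - 0.93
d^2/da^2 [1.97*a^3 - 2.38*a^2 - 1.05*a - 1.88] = 11.82*a - 4.76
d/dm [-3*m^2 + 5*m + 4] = 5 - 6*m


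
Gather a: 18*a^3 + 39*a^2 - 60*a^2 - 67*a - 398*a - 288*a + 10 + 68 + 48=18*a^3 - 21*a^2 - 753*a + 126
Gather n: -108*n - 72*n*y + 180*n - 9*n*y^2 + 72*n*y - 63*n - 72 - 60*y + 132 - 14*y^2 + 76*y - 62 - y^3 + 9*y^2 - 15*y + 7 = n*(9 - 9*y^2) - y^3 - 5*y^2 + y + 5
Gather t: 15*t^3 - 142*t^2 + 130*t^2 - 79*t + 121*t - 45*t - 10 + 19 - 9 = 15*t^3 - 12*t^2 - 3*t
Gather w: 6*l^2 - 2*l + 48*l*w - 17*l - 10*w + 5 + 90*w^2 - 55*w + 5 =6*l^2 - 19*l + 90*w^2 + w*(48*l - 65) + 10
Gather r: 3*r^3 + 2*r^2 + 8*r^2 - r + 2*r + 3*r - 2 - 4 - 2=3*r^3 + 10*r^2 + 4*r - 8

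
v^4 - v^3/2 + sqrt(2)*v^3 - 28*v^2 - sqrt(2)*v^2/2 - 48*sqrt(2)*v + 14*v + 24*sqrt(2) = (v - 1/2)*(v - 4*sqrt(2))*(v + 2*sqrt(2))*(v + 3*sqrt(2))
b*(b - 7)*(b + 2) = b^3 - 5*b^2 - 14*b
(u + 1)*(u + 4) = u^2 + 5*u + 4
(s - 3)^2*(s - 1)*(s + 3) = s^4 - 4*s^3 - 6*s^2 + 36*s - 27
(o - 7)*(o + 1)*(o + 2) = o^3 - 4*o^2 - 19*o - 14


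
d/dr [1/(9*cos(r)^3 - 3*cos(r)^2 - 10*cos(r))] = (27*sin(r) - 10*sin(r)/cos(r)^2 - 6*tan(r))/(9*sin(r)^2 + 3*cos(r) + 1)^2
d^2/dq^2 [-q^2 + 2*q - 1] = -2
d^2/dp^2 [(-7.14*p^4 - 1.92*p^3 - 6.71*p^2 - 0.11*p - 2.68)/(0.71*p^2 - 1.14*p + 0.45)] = (-7.198548*p^6 + 34.674696*p^5 - 69.362244*p^4 + 43.868486*p^3 - 6.68329800000001*p^2 + 10.893222*p - 8.083746)/(0.357911*p^6 - 1.724022*p^5 + 3.448683*p^4 - 3.666924*p^3 + 2.185785*p^2 - 0.69255*p + 0.091125)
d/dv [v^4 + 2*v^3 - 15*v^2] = 2*v*(2*v^2 + 3*v - 15)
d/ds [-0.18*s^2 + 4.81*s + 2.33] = 4.81 - 0.36*s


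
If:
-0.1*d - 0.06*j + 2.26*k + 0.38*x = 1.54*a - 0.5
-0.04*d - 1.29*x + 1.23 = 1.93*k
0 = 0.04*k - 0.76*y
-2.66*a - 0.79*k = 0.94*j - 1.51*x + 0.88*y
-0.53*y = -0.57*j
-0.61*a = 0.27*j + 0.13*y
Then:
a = -0.01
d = 12.15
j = 0.01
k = 0.29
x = 0.15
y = 0.02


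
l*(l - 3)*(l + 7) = l^3 + 4*l^2 - 21*l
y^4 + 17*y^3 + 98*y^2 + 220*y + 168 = (y + 2)^2*(y + 6)*(y + 7)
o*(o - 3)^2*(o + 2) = o^4 - 4*o^3 - 3*o^2 + 18*o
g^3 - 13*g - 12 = (g - 4)*(g + 1)*(g + 3)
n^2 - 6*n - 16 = (n - 8)*(n + 2)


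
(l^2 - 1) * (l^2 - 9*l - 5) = l^4 - 9*l^3 - 6*l^2 + 9*l + 5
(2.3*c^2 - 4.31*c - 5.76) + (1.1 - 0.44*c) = 2.3*c^2 - 4.75*c - 4.66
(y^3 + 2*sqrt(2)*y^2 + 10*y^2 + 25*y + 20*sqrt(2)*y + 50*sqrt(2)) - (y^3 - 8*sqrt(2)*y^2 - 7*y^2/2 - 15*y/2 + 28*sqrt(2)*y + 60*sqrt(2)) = 27*y^2/2 + 10*sqrt(2)*y^2 - 8*sqrt(2)*y + 65*y/2 - 10*sqrt(2)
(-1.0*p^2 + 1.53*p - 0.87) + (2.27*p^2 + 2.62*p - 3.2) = 1.27*p^2 + 4.15*p - 4.07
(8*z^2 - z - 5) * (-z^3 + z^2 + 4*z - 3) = -8*z^5 + 9*z^4 + 36*z^3 - 33*z^2 - 17*z + 15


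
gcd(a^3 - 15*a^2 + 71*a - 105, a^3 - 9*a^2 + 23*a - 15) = a^2 - 8*a + 15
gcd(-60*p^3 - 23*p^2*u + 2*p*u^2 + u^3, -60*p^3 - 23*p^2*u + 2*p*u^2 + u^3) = 60*p^3 + 23*p^2*u - 2*p*u^2 - u^3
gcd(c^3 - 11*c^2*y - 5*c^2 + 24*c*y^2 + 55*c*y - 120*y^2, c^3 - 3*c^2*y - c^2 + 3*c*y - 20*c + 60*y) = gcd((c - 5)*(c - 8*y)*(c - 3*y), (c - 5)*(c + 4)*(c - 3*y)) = -c^2 + 3*c*y + 5*c - 15*y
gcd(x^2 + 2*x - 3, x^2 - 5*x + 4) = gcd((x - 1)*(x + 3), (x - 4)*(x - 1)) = x - 1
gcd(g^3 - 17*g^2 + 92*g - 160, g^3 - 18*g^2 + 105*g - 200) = g^2 - 13*g + 40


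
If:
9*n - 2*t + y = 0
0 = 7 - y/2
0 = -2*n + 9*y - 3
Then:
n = 123/2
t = 1135/4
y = 14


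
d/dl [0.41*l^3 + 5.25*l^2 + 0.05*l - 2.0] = 1.23*l^2 + 10.5*l + 0.05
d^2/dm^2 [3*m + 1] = 0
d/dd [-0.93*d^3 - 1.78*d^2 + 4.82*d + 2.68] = -2.79*d^2 - 3.56*d + 4.82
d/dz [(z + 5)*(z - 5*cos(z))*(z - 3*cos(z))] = (z + 5)*(z - 5*cos(z))*(3*sin(z) + 1) + (z + 5)*(z - 3*cos(z))*(5*sin(z) + 1) + (z - 5*cos(z))*(z - 3*cos(z))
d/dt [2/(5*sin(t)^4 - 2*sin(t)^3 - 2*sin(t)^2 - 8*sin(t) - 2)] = 4*(-10*sin(t)^3 + 3*sin(t)^2 + 2*sin(t) + 4)*cos(t)/(-5*sin(t)^4 + 2*sin(t)^3 + 2*sin(t)^2 + 8*sin(t) + 2)^2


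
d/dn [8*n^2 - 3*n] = 16*n - 3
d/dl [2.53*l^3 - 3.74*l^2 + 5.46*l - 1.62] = 7.59*l^2 - 7.48*l + 5.46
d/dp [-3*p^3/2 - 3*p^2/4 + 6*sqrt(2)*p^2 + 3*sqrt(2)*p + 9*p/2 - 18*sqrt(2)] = -9*p^2/2 - 3*p/2 + 12*sqrt(2)*p + 3*sqrt(2) + 9/2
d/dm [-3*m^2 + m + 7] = 1 - 6*m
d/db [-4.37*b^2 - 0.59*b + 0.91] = -8.74*b - 0.59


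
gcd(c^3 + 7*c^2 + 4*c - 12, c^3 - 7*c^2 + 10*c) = 1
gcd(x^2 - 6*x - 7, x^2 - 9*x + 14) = x - 7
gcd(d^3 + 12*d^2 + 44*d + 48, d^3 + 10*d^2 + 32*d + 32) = d^2 + 6*d + 8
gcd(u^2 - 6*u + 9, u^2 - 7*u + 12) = u - 3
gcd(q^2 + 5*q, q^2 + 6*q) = q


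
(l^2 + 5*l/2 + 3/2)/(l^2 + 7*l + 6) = (l + 3/2)/(l + 6)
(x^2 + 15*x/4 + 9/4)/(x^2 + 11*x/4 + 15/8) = 2*(4*x^2 + 15*x + 9)/(8*x^2 + 22*x + 15)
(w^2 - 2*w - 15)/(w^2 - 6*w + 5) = (w + 3)/(w - 1)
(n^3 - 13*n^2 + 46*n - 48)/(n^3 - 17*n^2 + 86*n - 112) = (n - 3)/(n - 7)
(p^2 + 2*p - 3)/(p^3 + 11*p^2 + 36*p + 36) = (p - 1)/(p^2 + 8*p + 12)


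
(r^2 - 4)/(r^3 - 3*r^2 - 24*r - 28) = (r - 2)/(r^2 - 5*r - 14)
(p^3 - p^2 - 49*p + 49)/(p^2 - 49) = p - 1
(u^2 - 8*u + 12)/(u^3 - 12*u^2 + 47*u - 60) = (u^2 - 8*u + 12)/(u^3 - 12*u^2 + 47*u - 60)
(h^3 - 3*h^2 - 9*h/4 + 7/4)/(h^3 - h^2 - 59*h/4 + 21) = (2*h^2 + h - 1)/(2*h^2 + 5*h - 12)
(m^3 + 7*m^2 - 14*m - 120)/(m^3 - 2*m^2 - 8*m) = (m^2 + 11*m + 30)/(m*(m + 2))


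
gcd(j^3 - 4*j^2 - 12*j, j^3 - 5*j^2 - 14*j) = j^2 + 2*j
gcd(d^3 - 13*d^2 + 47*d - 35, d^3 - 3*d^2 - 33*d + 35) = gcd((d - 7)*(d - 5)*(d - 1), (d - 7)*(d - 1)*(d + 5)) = d^2 - 8*d + 7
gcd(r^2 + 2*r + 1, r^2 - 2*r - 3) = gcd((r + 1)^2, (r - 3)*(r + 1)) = r + 1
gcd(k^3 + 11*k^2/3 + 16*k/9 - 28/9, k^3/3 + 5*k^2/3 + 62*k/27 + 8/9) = 1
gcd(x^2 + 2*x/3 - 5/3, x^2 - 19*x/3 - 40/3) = x + 5/3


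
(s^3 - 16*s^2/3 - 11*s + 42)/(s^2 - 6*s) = s + 2/3 - 7/s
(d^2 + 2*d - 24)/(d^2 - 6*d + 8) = (d + 6)/(d - 2)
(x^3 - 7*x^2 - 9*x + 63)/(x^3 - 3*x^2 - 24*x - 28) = (x^2 - 9)/(x^2 + 4*x + 4)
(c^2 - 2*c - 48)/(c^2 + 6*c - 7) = (c^2 - 2*c - 48)/(c^2 + 6*c - 7)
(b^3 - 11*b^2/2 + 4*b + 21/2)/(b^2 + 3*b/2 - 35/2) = (b^2 - 2*b - 3)/(b + 5)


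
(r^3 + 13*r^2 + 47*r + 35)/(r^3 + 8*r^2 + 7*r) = (r + 5)/r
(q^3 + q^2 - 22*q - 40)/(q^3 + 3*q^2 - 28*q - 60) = (q + 4)/(q + 6)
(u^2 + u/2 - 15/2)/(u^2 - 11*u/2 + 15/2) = (u + 3)/(u - 3)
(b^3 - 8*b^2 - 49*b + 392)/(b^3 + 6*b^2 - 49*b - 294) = (b - 8)/(b + 6)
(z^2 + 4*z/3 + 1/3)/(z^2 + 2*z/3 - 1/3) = (3*z + 1)/(3*z - 1)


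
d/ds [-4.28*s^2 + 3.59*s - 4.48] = 3.59 - 8.56*s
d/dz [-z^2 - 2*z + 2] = -2*z - 2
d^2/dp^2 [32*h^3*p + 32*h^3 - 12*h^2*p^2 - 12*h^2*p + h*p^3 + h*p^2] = 2*h*(-12*h + 3*p + 1)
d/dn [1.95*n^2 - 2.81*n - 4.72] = 3.9*n - 2.81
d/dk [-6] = 0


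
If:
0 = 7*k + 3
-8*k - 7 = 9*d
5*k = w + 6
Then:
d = -25/63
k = -3/7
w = -57/7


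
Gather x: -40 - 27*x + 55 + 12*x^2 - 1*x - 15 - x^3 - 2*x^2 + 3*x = -x^3 + 10*x^2 - 25*x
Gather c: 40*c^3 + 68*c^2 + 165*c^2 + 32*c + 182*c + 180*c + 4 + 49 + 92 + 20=40*c^3 + 233*c^2 + 394*c + 165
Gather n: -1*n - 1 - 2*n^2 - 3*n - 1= -2*n^2 - 4*n - 2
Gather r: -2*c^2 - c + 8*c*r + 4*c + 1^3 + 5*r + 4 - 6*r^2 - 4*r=-2*c^2 + 3*c - 6*r^2 + r*(8*c + 1) + 5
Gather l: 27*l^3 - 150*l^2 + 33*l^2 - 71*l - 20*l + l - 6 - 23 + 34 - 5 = 27*l^3 - 117*l^2 - 90*l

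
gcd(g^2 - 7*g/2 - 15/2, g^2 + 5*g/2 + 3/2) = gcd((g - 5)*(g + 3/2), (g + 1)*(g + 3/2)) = g + 3/2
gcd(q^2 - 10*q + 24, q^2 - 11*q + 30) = q - 6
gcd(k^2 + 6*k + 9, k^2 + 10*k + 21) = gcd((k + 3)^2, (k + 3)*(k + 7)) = k + 3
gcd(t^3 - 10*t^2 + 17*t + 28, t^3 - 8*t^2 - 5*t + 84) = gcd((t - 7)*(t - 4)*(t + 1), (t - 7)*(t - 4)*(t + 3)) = t^2 - 11*t + 28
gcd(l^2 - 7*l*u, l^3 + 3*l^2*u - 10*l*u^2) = l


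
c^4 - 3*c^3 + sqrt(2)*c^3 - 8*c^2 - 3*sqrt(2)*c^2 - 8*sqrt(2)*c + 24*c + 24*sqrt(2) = (c - 3)*(c - 2*sqrt(2))*(c + sqrt(2))*(c + 2*sqrt(2))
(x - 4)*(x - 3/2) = x^2 - 11*x/2 + 6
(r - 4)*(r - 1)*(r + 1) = r^3 - 4*r^2 - r + 4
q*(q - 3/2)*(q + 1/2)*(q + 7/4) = q^4 + 3*q^3/4 - 5*q^2/2 - 21*q/16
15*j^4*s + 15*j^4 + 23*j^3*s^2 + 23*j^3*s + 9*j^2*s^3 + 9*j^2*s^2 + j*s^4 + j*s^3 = (j + s)*(3*j + s)*(5*j + s)*(j*s + j)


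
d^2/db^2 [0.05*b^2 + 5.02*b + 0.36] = 0.100000000000000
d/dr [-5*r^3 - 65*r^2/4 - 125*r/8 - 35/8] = -15*r^2 - 65*r/2 - 125/8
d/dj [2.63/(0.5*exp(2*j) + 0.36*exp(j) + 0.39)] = (-2.63*exp(j) - 0.9468)*exp(j)/(0.5*exp(2*j) + 0.36*exp(j) + 0.39)^2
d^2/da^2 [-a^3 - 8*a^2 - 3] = -6*a - 16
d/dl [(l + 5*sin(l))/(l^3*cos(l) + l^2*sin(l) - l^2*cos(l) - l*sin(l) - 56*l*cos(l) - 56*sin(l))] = (l^4*sin(l) - l^3*sin(l) - 3*l^3*cos(l) + 5*l^3 - 57*l^2*sin(l) - 15*l^2*sin(2*l)/2 + 2*l^2*cos(l) - 5*l^2 + 5*sqrt(2)*l*sin(2*l + pi/4) + 56*l*cos(l) - 285*l - 56*sin(l) + 140*sin(2*l) - 5*cos(2*l)/2 + 5/2)/((l - 8)^2*(l + 7)^2*(l*cos(l) + sin(l))^2)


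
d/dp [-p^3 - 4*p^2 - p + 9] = -3*p^2 - 8*p - 1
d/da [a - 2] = 1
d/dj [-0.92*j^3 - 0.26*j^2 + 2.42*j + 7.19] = -2.76*j^2 - 0.52*j + 2.42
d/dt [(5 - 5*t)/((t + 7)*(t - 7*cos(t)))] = 5*((t - 1)*(t + 7)*(7*sin(t) + 1) + (t - 1)*(t - 7*cos(t)) - (t + 7)*(t - 7*cos(t)))/((t + 7)^2*(t - 7*cos(t))^2)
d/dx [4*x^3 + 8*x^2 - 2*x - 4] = 12*x^2 + 16*x - 2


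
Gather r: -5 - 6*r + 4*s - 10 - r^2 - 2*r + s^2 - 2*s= -r^2 - 8*r + s^2 + 2*s - 15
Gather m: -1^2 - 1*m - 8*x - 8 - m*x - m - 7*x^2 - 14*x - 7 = m*(-x - 2) - 7*x^2 - 22*x - 16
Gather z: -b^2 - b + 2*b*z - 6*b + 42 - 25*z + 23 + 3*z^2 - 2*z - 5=-b^2 - 7*b + 3*z^2 + z*(2*b - 27) + 60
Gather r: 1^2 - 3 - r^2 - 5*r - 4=-r^2 - 5*r - 6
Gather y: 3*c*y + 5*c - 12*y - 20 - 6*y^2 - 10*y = 5*c - 6*y^2 + y*(3*c - 22) - 20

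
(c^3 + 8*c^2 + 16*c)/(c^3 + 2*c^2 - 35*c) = (c^2 + 8*c + 16)/(c^2 + 2*c - 35)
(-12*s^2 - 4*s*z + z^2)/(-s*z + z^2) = (12*s^2 + 4*s*z - z^2)/(z*(s - z))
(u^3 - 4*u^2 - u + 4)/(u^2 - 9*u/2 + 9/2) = 2*(u^3 - 4*u^2 - u + 4)/(2*u^2 - 9*u + 9)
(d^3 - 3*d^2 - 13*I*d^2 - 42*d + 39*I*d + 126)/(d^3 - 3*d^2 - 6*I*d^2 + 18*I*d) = (d - 7*I)/d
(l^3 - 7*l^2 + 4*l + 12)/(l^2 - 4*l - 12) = (l^2 - l - 2)/(l + 2)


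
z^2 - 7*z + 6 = (z - 6)*(z - 1)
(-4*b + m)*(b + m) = -4*b^2 - 3*b*m + m^2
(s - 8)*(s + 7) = s^2 - s - 56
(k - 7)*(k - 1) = k^2 - 8*k + 7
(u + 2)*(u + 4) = u^2 + 6*u + 8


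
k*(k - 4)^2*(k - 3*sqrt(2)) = k^4 - 8*k^3 - 3*sqrt(2)*k^3 + 16*k^2 + 24*sqrt(2)*k^2 - 48*sqrt(2)*k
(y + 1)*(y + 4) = y^2 + 5*y + 4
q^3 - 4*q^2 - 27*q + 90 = (q - 6)*(q - 3)*(q + 5)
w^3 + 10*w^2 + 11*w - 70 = (w - 2)*(w + 5)*(w + 7)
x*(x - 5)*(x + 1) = x^3 - 4*x^2 - 5*x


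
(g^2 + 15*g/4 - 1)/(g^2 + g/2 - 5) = (4*g^2 + 15*g - 4)/(2*(2*g^2 + g - 10))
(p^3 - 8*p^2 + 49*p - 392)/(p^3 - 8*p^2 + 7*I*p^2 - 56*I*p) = (p - 7*I)/p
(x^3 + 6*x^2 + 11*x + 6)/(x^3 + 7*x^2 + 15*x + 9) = (x + 2)/(x + 3)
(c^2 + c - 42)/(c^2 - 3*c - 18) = (c + 7)/(c + 3)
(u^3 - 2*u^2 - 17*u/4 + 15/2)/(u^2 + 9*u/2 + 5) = (4*u^2 - 16*u + 15)/(2*(2*u + 5))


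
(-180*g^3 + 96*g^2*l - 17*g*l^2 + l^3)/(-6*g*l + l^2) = 30*g^2/l - 11*g + l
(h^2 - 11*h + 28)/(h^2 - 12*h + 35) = (h - 4)/(h - 5)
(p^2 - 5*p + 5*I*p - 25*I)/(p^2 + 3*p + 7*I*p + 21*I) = (p^2 + 5*p*(-1 + I) - 25*I)/(p^2 + p*(3 + 7*I) + 21*I)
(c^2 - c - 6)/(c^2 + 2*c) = (c - 3)/c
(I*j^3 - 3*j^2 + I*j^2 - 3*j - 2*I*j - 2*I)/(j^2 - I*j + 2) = (I*j^2 + j*(-2 + I) - 2)/(j - 2*I)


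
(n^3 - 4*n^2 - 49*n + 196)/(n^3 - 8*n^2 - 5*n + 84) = (n + 7)/(n + 3)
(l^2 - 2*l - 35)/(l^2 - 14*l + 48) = (l^2 - 2*l - 35)/(l^2 - 14*l + 48)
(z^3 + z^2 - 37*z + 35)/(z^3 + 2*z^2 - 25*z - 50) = (z^2 + 6*z - 7)/(z^2 + 7*z + 10)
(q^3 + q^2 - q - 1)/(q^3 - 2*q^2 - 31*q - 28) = (q^2 - 1)/(q^2 - 3*q - 28)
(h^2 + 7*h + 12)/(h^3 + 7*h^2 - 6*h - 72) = (h + 3)/(h^2 + 3*h - 18)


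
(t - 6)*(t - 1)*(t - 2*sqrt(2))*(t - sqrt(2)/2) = t^4 - 7*t^3 - 5*sqrt(2)*t^3/2 + 8*t^2 + 35*sqrt(2)*t^2/2 - 15*sqrt(2)*t - 14*t + 12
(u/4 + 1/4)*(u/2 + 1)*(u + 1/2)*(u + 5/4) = u^4/8 + 19*u^3/32 + 63*u^2/64 + 43*u/64 + 5/32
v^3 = v^3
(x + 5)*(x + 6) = x^2 + 11*x + 30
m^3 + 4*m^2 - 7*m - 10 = (m - 2)*(m + 1)*(m + 5)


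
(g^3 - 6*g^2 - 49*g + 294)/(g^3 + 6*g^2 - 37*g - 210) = (g - 7)/(g + 5)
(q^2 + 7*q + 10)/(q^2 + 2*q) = (q + 5)/q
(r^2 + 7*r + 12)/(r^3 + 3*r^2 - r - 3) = (r + 4)/(r^2 - 1)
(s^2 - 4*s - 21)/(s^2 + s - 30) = (s^2 - 4*s - 21)/(s^2 + s - 30)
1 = 1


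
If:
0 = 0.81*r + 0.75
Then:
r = -0.93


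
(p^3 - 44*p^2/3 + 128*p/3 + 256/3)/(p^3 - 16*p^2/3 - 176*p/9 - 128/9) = 3*(p - 8)/(3*p + 4)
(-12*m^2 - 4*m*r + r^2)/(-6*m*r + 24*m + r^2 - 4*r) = (2*m + r)/(r - 4)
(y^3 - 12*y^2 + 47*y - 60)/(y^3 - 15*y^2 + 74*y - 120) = (y - 3)/(y - 6)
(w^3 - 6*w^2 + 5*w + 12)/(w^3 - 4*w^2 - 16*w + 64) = (w^2 - 2*w - 3)/(w^2 - 16)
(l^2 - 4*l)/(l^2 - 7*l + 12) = l/(l - 3)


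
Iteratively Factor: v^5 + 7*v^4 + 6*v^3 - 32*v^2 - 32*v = (v + 1)*(v^4 + 6*v^3 - 32*v) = (v + 1)*(v + 4)*(v^3 + 2*v^2 - 8*v) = (v - 2)*(v + 1)*(v + 4)*(v^2 + 4*v) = (v - 2)*(v + 1)*(v + 4)^2*(v)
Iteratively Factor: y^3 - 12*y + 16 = (y - 2)*(y^2 + 2*y - 8) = (y - 2)^2*(y + 4)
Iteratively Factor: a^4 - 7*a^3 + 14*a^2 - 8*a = (a - 2)*(a^3 - 5*a^2 + 4*a) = (a - 2)*(a - 1)*(a^2 - 4*a) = a*(a - 2)*(a - 1)*(a - 4)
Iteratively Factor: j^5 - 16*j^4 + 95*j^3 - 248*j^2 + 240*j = (j - 4)*(j^4 - 12*j^3 + 47*j^2 - 60*j) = (j - 4)*(j - 3)*(j^3 - 9*j^2 + 20*j) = (j - 4)^2*(j - 3)*(j^2 - 5*j) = j*(j - 4)^2*(j - 3)*(j - 5)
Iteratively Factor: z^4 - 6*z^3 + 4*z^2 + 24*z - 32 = (z + 2)*(z^3 - 8*z^2 + 20*z - 16) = (z - 4)*(z + 2)*(z^2 - 4*z + 4) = (z - 4)*(z - 2)*(z + 2)*(z - 2)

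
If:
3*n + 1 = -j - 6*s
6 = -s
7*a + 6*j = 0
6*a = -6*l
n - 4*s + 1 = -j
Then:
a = 330/7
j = -55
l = -330/7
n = 30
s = -6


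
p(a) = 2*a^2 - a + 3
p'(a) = 4*a - 1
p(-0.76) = 4.92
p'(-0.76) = -4.04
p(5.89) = 66.49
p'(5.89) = 22.56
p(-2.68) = 20.04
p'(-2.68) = -11.72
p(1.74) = 7.32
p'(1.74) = 5.96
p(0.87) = 3.64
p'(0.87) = 2.48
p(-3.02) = 24.26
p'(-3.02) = -13.08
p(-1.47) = 8.79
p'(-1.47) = -6.88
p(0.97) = 3.91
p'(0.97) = 2.88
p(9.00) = 156.00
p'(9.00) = 35.00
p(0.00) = 3.00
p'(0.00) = -1.00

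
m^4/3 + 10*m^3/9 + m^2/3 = m^2*(m/3 + 1)*(m + 1/3)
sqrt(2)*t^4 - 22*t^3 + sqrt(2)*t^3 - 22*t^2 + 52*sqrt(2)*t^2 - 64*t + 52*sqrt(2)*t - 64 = (t - 8*sqrt(2))*(t - 2*sqrt(2))*(t - sqrt(2))*(sqrt(2)*t + sqrt(2))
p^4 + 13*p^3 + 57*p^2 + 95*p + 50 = (p + 1)*(p + 2)*(p + 5)^2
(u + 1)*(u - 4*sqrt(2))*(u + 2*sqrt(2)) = u^3 - 2*sqrt(2)*u^2 + u^2 - 16*u - 2*sqrt(2)*u - 16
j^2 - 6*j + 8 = (j - 4)*(j - 2)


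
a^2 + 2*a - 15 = (a - 3)*(a + 5)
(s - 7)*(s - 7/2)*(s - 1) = s^3 - 23*s^2/2 + 35*s - 49/2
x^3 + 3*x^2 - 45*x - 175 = (x - 7)*(x + 5)^2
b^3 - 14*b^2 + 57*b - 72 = (b - 8)*(b - 3)^2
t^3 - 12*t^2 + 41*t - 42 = (t - 7)*(t - 3)*(t - 2)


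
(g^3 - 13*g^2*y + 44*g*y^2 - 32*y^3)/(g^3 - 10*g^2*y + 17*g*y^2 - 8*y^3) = (-g + 4*y)/(-g + y)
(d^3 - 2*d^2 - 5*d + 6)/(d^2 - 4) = (d^2 - 4*d + 3)/(d - 2)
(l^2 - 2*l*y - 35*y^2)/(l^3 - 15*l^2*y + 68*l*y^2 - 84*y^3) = (l + 5*y)/(l^2 - 8*l*y + 12*y^2)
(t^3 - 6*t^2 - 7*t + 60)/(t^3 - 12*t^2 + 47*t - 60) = (t + 3)/(t - 3)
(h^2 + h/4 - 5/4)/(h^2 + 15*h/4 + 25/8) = 2*(h - 1)/(2*h + 5)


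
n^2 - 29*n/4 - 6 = (n - 8)*(n + 3/4)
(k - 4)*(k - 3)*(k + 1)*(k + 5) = k^4 - k^3 - 25*k^2 + 37*k + 60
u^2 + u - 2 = (u - 1)*(u + 2)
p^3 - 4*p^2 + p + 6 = (p - 3)*(p - 2)*(p + 1)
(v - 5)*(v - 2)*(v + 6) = v^3 - v^2 - 32*v + 60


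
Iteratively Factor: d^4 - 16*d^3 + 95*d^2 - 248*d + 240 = (d - 5)*(d^3 - 11*d^2 + 40*d - 48) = (d - 5)*(d - 4)*(d^2 - 7*d + 12) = (d - 5)*(d - 4)*(d - 3)*(d - 4)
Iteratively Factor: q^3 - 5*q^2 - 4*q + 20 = (q - 5)*(q^2 - 4) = (q - 5)*(q + 2)*(q - 2)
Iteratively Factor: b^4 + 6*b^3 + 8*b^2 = (b)*(b^3 + 6*b^2 + 8*b) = b^2*(b^2 + 6*b + 8) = b^2*(b + 2)*(b + 4)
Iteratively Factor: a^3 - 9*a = (a)*(a^2 - 9) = a*(a - 3)*(a + 3)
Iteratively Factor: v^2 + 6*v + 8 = (v + 4)*(v + 2)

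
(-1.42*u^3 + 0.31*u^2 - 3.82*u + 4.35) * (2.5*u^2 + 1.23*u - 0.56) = -3.55*u^5 - 0.9716*u^4 - 8.3735*u^3 + 6.0028*u^2 + 7.4897*u - 2.436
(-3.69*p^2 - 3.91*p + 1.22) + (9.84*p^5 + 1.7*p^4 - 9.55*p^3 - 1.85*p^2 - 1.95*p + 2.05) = 9.84*p^5 + 1.7*p^4 - 9.55*p^3 - 5.54*p^2 - 5.86*p + 3.27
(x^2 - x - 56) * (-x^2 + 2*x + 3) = -x^4 + 3*x^3 + 57*x^2 - 115*x - 168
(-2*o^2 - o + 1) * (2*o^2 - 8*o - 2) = -4*o^4 + 14*o^3 + 14*o^2 - 6*o - 2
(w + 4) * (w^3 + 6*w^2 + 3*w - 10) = w^4 + 10*w^3 + 27*w^2 + 2*w - 40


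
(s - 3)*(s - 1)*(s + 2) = s^3 - 2*s^2 - 5*s + 6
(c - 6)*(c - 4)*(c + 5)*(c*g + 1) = c^4*g - 5*c^3*g + c^3 - 26*c^2*g - 5*c^2 + 120*c*g - 26*c + 120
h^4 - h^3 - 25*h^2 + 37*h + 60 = (h - 4)*(h - 3)*(h + 1)*(h + 5)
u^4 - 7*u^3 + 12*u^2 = u^2*(u - 4)*(u - 3)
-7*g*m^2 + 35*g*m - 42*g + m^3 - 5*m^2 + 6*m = (-7*g + m)*(m - 3)*(m - 2)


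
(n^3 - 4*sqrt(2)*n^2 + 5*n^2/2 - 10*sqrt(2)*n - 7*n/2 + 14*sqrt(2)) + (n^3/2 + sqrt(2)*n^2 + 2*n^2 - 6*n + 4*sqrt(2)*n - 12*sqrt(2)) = 3*n^3/2 - 3*sqrt(2)*n^2 + 9*n^2/2 - 19*n/2 - 6*sqrt(2)*n + 2*sqrt(2)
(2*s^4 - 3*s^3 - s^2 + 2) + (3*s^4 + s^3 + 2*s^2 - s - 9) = 5*s^4 - 2*s^3 + s^2 - s - 7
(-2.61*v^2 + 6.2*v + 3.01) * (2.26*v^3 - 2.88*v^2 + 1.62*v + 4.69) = -5.8986*v^5 + 21.5288*v^4 - 15.2816*v^3 - 10.8657*v^2 + 33.9542*v + 14.1169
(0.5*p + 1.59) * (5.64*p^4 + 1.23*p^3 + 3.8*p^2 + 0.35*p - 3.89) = 2.82*p^5 + 9.5826*p^4 + 3.8557*p^3 + 6.217*p^2 - 1.3885*p - 6.1851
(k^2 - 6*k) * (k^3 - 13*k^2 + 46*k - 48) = k^5 - 19*k^4 + 124*k^3 - 324*k^2 + 288*k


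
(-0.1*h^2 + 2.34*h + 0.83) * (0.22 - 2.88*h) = 0.288*h^3 - 6.7612*h^2 - 1.8756*h + 0.1826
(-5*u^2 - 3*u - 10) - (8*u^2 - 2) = -13*u^2 - 3*u - 8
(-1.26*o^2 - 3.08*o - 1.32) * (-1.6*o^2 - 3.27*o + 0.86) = 2.016*o^4 + 9.0482*o^3 + 11.1*o^2 + 1.6676*o - 1.1352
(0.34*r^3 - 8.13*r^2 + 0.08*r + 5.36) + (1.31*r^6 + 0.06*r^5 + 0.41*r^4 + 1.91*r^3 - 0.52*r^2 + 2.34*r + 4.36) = 1.31*r^6 + 0.06*r^5 + 0.41*r^4 + 2.25*r^3 - 8.65*r^2 + 2.42*r + 9.72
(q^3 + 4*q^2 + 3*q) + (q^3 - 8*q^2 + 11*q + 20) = 2*q^3 - 4*q^2 + 14*q + 20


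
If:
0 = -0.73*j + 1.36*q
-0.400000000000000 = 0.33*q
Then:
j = -2.26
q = -1.21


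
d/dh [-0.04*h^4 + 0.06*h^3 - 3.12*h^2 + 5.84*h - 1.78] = -0.16*h^3 + 0.18*h^2 - 6.24*h + 5.84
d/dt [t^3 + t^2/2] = t*(3*t + 1)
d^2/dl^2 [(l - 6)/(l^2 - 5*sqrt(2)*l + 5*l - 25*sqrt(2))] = 2*((l - 6)*(2*l - 5*sqrt(2) + 5)^2 + (-3*l + 1 + 5*sqrt(2))*(l^2 - 5*sqrt(2)*l + 5*l - 25*sqrt(2)))/(l^2 - 5*sqrt(2)*l + 5*l - 25*sqrt(2))^3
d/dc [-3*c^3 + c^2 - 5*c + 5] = -9*c^2 + 2*c - 5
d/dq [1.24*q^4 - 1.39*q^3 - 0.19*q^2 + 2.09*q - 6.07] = 4.96*q^3 - 4.17*q^2 - 0.38*q + 2.09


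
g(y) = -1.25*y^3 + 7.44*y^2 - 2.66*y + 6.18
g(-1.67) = 37.19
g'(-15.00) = -1069.61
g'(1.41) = 10.87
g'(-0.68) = -14.51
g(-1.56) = 33.18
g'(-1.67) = -37.97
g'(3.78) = 0.00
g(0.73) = 7.72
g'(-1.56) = -35.00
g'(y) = -3.75*y^2 + 14.88*y - 2.66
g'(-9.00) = -440.33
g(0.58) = 6.90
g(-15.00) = 5938.83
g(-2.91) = 107.73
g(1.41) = 13.72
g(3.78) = 34.92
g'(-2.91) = -77.72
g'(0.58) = 4.71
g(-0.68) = 11.82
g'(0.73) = 6.20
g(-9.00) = 1544.01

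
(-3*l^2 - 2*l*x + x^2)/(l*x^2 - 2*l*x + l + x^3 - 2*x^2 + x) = (-3*l + x)/(x^2 - 2*x + 1)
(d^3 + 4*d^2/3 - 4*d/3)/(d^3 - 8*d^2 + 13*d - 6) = d*(3*d^2 + 4*d - 4)/(3*(d^3 - 8*d^2 + 13*d - 6))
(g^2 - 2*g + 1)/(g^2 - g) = (g - 1)/g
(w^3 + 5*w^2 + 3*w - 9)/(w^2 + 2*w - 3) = w + 3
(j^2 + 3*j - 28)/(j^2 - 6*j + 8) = (j + 7)/(j - 2)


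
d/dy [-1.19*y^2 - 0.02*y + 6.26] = -2.38*y - 0.02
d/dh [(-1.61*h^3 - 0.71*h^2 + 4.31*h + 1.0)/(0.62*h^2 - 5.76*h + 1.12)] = (-0.9982*h^4 + 18.5472*h^3 - 3.9922*h^2 - 2.8304*h + 10.5872)/(0.3844*h^4 - 7.1424*h^3 + 34.5664*h^2 - 12.9024*h + 1.2544)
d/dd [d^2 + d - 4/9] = 2*d + 1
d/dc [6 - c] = -1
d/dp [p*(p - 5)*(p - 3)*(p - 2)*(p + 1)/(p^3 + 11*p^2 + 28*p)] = 2*(p^5 + 12*p^4 - 43*p^3 - 263*p^2 + 618*p + 179)/(p^4 + 22*p^3 + 177*p^2 + 616*p + 784)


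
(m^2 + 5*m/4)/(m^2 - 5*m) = (m + 5/4)/(m - 5)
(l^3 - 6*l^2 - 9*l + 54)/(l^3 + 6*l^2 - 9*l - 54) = (l - 6)/(l + 6)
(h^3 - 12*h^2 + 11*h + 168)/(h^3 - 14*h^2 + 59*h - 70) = (h^2 - 5*h - 24)/(h^2 - 7*h + 10)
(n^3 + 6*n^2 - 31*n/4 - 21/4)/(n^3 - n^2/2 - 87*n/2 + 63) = (n + 1/2)/(n - 6)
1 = 1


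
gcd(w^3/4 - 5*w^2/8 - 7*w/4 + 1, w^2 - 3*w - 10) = w + 2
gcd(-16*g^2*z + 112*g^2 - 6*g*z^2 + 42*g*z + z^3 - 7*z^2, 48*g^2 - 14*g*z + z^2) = -8*g + z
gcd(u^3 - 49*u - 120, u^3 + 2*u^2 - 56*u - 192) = u - 8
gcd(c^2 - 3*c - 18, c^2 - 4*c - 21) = c + 3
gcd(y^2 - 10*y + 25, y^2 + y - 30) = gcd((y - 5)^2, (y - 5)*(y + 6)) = y - 5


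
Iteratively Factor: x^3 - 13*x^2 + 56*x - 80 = (x - 4)*(x^2 - 9*x + 20) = (x - 5)*(x - 4)*(x - 4)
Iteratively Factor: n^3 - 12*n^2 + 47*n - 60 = (n - 5)*(n^2 - 7*n + 12) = (n - 5)*(n - 4)*(n - 3)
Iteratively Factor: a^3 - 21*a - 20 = (a - 5)*(a^2 + 5*a + 4) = (a - 5)*(a + 1)*(a + 4)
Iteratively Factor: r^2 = (r)*(r)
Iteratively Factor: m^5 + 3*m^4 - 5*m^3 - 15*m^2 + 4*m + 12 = (m - 1)*(m^4 + 4*m^3 - m^2 - 16*m - 12) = (m - 2)*(m - 1)*(m^3 + 6*m^2 + 11*m + 6) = (m - 2)*(m - 1)*(m + 2)*(m^2 + 4*m + 3) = (m - 2)*(m - 1)*(m + 1)*(m + 2)*(m + 3)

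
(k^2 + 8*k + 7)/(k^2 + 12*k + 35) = (k + 1)/(k + 5)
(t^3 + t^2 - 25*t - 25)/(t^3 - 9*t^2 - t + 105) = (t^2 + 6*t + 5)/(t^2 - 4*t - 21)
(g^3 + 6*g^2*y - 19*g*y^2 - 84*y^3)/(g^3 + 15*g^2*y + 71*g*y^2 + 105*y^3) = (g - 4*y)/(g + 5*y)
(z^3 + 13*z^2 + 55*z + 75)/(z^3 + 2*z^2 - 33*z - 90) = (z + 5)/(z - 6)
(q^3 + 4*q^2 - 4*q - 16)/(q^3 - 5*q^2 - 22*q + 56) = (q + 2)/(q - 7)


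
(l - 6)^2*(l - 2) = l^3 - 14*l^2 + 60*l - 72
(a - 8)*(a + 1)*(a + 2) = a^3 - 5*a^2 - 22*a - 16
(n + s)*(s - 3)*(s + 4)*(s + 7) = n*s^3 + 8*n*s^2 - 5*n*s - 84*n + s^4 + 8*s^3 - 5*s^2 - 84*s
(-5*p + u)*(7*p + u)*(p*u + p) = -35*p^3*u - 35*p^3 + 2*p^2*u^2 + 2*p^2*u + p*u^3 + p*u^2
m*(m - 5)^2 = m^3 - 10*m^2 + 25*m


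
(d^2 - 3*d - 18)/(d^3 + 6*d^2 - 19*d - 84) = (d - 6)/(d^2 + 3*d - 28)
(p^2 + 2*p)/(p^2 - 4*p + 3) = p*(p + 2)/(p^2 - 4*p + 3)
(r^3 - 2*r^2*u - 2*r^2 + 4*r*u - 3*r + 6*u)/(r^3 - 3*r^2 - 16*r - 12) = (r^2 - 2*r*u - 3*r + 6*u)/(r^2 - 4*r - 12)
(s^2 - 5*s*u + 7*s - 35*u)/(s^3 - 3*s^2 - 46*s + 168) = (s - 5*u)/(s^2 - 10*s + 24)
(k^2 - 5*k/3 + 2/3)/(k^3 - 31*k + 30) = (k - 2/3)/(k^2 + k - 30)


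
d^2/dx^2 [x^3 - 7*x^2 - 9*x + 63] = 6*x - 14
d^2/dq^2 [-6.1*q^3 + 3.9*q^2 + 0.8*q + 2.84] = 7.8 - 36.6*q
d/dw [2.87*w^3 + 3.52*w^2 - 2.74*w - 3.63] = 8.61*w^2 + 7.04*w - 2.74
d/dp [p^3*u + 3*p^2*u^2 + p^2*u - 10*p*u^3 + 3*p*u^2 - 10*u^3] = u*(3*p^2 + 6*p*u + 2*p - 10*u^2 + 3*u)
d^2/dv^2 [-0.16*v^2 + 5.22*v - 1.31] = -0.320000000000000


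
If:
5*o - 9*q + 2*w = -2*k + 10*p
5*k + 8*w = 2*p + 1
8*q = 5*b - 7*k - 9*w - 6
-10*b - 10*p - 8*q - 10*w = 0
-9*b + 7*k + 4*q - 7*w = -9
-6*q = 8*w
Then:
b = 3067/2436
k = -2/609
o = -12227/6090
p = -1549/1218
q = 155/609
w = -155/812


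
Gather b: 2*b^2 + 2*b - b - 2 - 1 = 2*b^2 + b - 3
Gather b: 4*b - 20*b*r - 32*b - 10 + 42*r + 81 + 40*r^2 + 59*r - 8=b*(-20*r - 28) + 40*r^2 + 101*r + 63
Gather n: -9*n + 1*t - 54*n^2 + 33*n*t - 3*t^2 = -54*n^2 + n*(33*t - 9) - 3*t^2 + t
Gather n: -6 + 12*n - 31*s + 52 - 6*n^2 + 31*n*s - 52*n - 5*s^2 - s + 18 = -6*n^2 + n*(31*s - 40) - 5*s^2 - 32*s + 64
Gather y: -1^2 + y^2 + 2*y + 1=y^2 + 2*y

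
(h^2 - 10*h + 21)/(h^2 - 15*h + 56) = (h - 3)/(h - 8)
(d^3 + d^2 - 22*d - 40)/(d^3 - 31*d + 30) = (d^2 + 6*d + 8)/(d^2 + 5*d - 6)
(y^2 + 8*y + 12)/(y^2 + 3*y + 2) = (y + 6)/(y + 1)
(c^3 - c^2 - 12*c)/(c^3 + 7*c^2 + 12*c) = (c - 4)/(c + 4)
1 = 1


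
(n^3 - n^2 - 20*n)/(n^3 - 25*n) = (n + 4)/(n + 5)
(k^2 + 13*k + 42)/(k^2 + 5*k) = (k^2 + 13*k + 42)/(k*(k + 5))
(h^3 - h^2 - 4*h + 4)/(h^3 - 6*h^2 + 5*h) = (h^2 - 4)/(h*(h - 5))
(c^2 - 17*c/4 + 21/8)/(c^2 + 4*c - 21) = (8*c^2 - 34*c + 21)/(8*(c^2 + 4*c - 21))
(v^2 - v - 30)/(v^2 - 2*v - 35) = (v - 6)/(v - 7)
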